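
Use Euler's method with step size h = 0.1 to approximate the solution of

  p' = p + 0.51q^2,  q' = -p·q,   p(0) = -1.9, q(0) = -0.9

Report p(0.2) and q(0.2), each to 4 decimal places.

-2.1951, -1.2904

Euler on (p,q): p_{n+1} = p_n + h·p', q_{n+1} = q_n + h·q'.
0.000000: (-1.900000, -0.900000); f=(-1.486900, -1.710000) → (-2.048690, -1.071000)
0.100000: (-2.048690, -1.071000); f=(-1.463699, -2.194147) → (-2.195060, -1.290415)
(p(0.2), q(0.2)) ≈ (-2.1951, -1.2904)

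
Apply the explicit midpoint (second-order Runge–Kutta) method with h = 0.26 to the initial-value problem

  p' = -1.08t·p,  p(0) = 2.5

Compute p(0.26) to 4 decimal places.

2.4087

Midpoint: k1 = f(t_n, p_n); k2 = f(t_n + h/2, p_n + (h/2)·k1); p_{n+1} = p_n + h·k2.
t=0.000000, p=2.500000:
  k1 = f(0.000000, 2.500000) = 0.000000
  k2 = f(0.130000, 2.500000) = -0.351000
  p ← 2.500000 + 0.26·(-0.351000) = 2.408740
p(0.26) ≈ 2.4087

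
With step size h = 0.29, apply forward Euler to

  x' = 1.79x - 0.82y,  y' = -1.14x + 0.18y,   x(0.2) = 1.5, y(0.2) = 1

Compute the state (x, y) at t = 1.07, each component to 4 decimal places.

Euler on (x,y): x_{n+1} = x_n + h·x', y_{n+1} = y_n + h·y'.
0.200000: (1.500000, 1.000000); f=(1.865000, -1.530000) → (2.040850, 0.556300)
0.490000: (2.040850, 0.556300); f=(3.196955, -2.226435) → (2.967967, -0.089366)
0.780000: (2.967967, -0.089366); f=(5.385941, -3.399568) → (4.529890, -1.075241)
(x(1.07), y(1.07)) ≈ (4.5299, -1.0752)

4.5299, -1.0752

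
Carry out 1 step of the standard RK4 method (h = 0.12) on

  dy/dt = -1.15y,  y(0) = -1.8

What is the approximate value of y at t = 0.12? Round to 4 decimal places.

-1.5680

RK4: k1 = f(t_n, y_n); k2 = f(t_n + h/2, y_n + (h/2)·k1); k3 = f(t_n + h/2, y_n + (h/2)·k2); k4 = f(t_n + h, y_n + h·k3); y_{n+1} = y_n + (h/6)·(k1 + 2k2 + 2k3 + k4).
t=0.000000, y=-1.800000:
  k1 = f(0.000000, -1.800000) = 2.070000
  k2 = f(0.060000, -1.675800) = 1.927170
  k3 = f(0.060000, -1.684370) = 1.937025
  k4 = f(0.120000, -1.567557) = 1.802691
  y ← -1.800000 + (0.12/6)·(k1 + 2k2 + 2k3 + k4) = -1.567978
y(0.12) ≈ -1.5680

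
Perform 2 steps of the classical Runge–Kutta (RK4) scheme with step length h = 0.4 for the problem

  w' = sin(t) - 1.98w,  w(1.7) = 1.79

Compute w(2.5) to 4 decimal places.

RK4: k1 = f(t_n, w_n); k2 = f(t_n + h/2, w_n + (h/2)·k1); k3 = f(t_n + h/2, w_n + (h/2)·k2); k4 = f(t_n + h, w_n + h·k3); w_{n+1} = w_n + (h/6)·(k1 + 2k2 + 2k3 + k4).
t=1.700000, w=1.790000:
  k1 = f(1.700000, 1.790000) = -2.552535
  k2 = f(1.900000, 1.279493) = -1.587096
  k3 = f(1.900000, 1.472581) = -1.969410
  k4 = f(2.100000, 1.002236) = -1.121218
  w ← 1.790000 + (0.4/6)·(k1 + 2k2 + 2k3 + k4) = 1.070882
t=2.100000, w=1.070882:
  k1 = f(2.100000, 1.070882) = -1.257138
  k2 = f(2.300000, 0.819455) = -0.876815
  k3 = f(2.300000, 0.895519) = -1.027423
  k4 = f(2.500000, 0.659913) = -0.708156
  w ← 1.070882 + (0.4/6)·(k1 + 2k2 + 2k3 + k4) = 0.685964
w(2.5) ≈ 0.6860

0.6860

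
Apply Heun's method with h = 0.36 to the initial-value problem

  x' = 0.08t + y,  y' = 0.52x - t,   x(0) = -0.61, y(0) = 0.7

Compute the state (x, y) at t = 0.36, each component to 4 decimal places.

Heun on (x,y): k1 = f(t_n, state_n); k2 = f(t_n + h, state_n + h·k1); state_{n+1} = state_n + (h/2)·(k1 + k2).
0.000000: (-0.610000, 0.700000)
  k1 = (0.700000, -0.317200)
  predictor → (-0.358000, 0.585808)
  k2 = (0.614608, -0.546160)
  → (-0.373371, 0.544595)
(x(0.36), y(0.36)) ≈ (-0.3734, 0.5446)

-0.3734, 0.5446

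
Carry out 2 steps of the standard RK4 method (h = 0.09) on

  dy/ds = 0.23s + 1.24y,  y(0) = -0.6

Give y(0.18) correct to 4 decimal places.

RK4: k1 = f(s_n, y_n); k2 = f(s_n + h/2, y_n + (h/2)·k1); k3 = f(s_n + h/2, y_n + (h/2)·k2); k4 = f(s_n + h, y_n + h·k3); y_{n+1} = y_n + (h/6)·(k1 + 2k2 + 2k3 + k4).
s=0.000000, y=-0.600000:
  k1 = f(0.000000, -0.600000) = -0.744000
  k2 = f(0.045000, -0.633480) = -0.775165
  k3 = f(0.045000, -0.634882) = -0.776904
  k4 = f(0.090000, -0.669921) = -0.810003
  y ← -0.600000 + (0.09/6)·(k1 + 2k2 + 2k3 + k4) = -0.669872
s=0.090000, y=-0.669872:
  k1 = f(0.090000, -0.669872) = -0.809941
  k2 = f(0.135000, -0.706319) = -0.844786
  k3 = f(0.135000, -0.707887) = -0.846730
  k4 = f(0.180000, -0.746078) = -0.883737
  y ← -0.669872 + (0.09/6)·(k1 + 2k2 + 2k3 + k4) = -0.746023
y(0.18) ≈ -0.7460

-0.7460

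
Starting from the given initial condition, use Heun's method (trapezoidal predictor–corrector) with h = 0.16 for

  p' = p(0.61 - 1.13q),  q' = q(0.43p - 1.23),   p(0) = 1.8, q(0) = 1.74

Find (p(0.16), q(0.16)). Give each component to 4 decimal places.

1.4680, 1.5960

Heun on (p,q): k1 = f(s_n, state_n); k2 = f(s_n + h, state_n + h·k1); state_{n+1} = state_n + (h/2)·(k1 + k2).
0.000000: (1.800000, 1.740000)
  k1 = (-2.441160, -0.793440)
  predictor → (1.409414, 1.613050)
  k2 = (-1.709262, -1.006465)
  → (1.467966, 1.596008)
(p(0.16), q(0.16)) ≈ (1.4680, 1.5960)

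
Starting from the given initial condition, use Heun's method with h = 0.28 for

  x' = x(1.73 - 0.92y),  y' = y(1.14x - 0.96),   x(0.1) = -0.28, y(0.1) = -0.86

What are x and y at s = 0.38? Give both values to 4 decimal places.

-0.5285, -0.5897

Heun on (x,y): k1 = f(s_n, state_n); k2 = f(s_n + h, state_n + h·k1); state_{n+1} = state_n + (h/2)·(k1 + k2).
0.100000: (-0.280000, -0.860000)
  k1 = (-0.705936, 1.100112)
  predictor → (-0.477662, -0.551969)
  k2 = (-1.068918, 0.830456)
  → (-0.528479, -0.589720)
(x(0.38), y(0.38)) ≈ (-0.5285, -0.5897)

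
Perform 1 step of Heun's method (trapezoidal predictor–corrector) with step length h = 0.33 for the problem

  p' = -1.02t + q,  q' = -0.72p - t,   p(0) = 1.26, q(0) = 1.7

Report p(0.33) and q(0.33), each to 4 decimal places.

Heun on (p,q): k1 = f(t_n, state_n); k2 = f(t_n + h, state_n + h·k1); state_{n+1} = state_n + (h/2)·(k1 + k2).
0.000000: (1.260000, 1.700000)
  k1 = (1.700000, -0.907200)
  predictor → (1.821000, 1.400624)
  k2 = (1.064024, -1.641120)
  → (1.716064, 1.279527)
(p(0.33), q(0.33)) ≈ (1.7161, 1.2795)

1.7161, 1.2795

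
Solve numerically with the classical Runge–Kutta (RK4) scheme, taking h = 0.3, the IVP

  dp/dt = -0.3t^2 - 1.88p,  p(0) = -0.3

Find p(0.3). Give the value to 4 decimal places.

RK4: k1 = f(t_n, p_n); k2 = f(t_n + h/2, p_n + (h/2)·k1); k3 = f(t_n + h/2, p_n + (h/2)·k2); k4 = f(t_n + h, p_n + h·k3); p_{n+1} = p_n + (h/6)·(k1 + 2k2 + 2k3 + k4).
t=0.000000, p=-0.300000:
  k1 = f(0.000000, -0.300000) = 0.564000
  k2 = f(0.150000, -0.215400) = 0.398202
  k3 = f(0.150000, -0.240270) = 0.444957
  k4 = f(0.300000, -0.166513) = 0.286044
  p ← -0.300000 + (0.3/6)·(k1 + 2k2 + 2k3 + k4) = -0.173182
p(0.3) ≈ -0.1732

-0.1732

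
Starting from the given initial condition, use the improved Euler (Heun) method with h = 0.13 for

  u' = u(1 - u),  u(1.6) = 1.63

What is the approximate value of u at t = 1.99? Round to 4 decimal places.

1.3563

Heun: k1 = f(t_n, u_n); k2 = f(t_n + h, u_n + h·k1); u_{n+1} = u_n + (h/2)·(k1 + k2).
t=1.600000, u=1.630000:
  k1 = f(1.600000, 1.630000) = -1.026900
  k2 = f(1.730000, 1.496503) = -0.743018
  u ← 1.630000 + (0.13/2)·(-1.026900 + (-0.743018)) = 1.514955
t=1.730000, u=1.514955:
  k1 = f(1.730000, 1.514955) = -0.780134
  k2 = f(1.860000, 1.413538) = -0.584551
  u ← 1.514955 + (0.13/2)·(-0.780134 + (-0.584551)) = 1.426251
t=1.860000, u=1.426251:
  k1 = f(1.860000, 1.426251) = -0.607940
  k2 = f(1.990000, 1.347218) = -0.467779
  u ← 1.426251 + (0.13/2)·(-0.607940 + (-0.467779)) = 1.356329
u(1.99) ≈ 1.3563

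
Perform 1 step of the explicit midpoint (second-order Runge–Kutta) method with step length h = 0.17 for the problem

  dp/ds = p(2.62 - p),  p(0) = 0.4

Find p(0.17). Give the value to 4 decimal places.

Midpoint: k1 = f(s_n, p_n); k2 = f(s_n + h/2, p_n + (h/2)·k1); p_{n+1} = p_n + h·k2.
s=0.000000, p=0.400000:
  k1 = f(0.000000, 0.400000) = 0.888000
  k2 = f(0.085000, 0.475480) = 1.019676
  p ← 0.400000 + 0.17·1.019676 = 0.573345
p(0.17) ≈ 0.5733

0.5733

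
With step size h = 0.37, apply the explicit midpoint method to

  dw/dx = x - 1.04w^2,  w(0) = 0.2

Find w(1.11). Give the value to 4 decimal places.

0.6587

Midpoint: k1 = f(x_n, w_n); k2 = f(x_n + h/2, w_n + (h/2)·k1); w_{n+1} = w_n + h·k2.
x=0.000000, w=0.200000:
  k1 = f(0.000000, 0.200000) = -0.041600
  k2 = f(0.185000, 0.192304) = 0.146540
  w ← 0.200000 + 0.37·0.146540 = 0.254220
x=0.370000, w=0.254220:
  k1 = f(0.370000, 0.254220) = 0.302787
  k2 = f(0.555000, 0.310235) = 0.454904
  w ← 0.254220 + 0.37·0.454904 = 0.422534
x=0.740000, w=0.422534:
  k1 = f(0.740000, 0.422534) = 0.554323
  k2 = f(0.925000, 0.525084) = 0.638258
  w ← 0.422534 + 0.37·0.638258 = 0.658690
w(1.11) ≈ 0.6587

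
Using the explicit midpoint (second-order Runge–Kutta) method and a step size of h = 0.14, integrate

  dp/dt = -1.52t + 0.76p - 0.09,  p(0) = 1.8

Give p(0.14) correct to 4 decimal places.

1.9735

Midpoint: k1 = f(t_n, p_n); k2 = f(t_n + h/2, p_n + (h/2)·k1); p_{n+1} = p_n + h·k2.
t=0.000000, p=1.800000:
  k1 = f(0.000000, 1.800000) = 1.278000
  k2 = f(0.070000, 1.889460) = 1.239590
  p ← 1.800000 + 0.14·1.239590 = 1.973543
p(0.14) ≈ 1.9735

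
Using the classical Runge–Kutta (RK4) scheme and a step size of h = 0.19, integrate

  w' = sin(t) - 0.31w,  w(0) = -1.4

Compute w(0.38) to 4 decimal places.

RK4: k1 = f(t_n, w_n); k2 = f(t_n + h/2, w_n + (h/2)·k1); k3 = f(t_n + h/2, w_n + (h/2)·k2); k4 = f(t_n + h, w_n + h·k3); w_{n+1} = w_n + (h/6)·(k1 + 2k2 + 2k3 + k4).
t=0.000000, w=-1.400000:
  k1 = f(0.000000, -1.400000) = 0.434000
  k2 = f(0.095000, -1.358770) = 0.516076
  k3 = f(0.095000, -1.350973) = 0.513659
  k4 = f(0.190000, -1.302405) = 0.592604
  w ← -1.400000 + (0.19/6)·(k1 + 2k2 + 2k3 + k4) = -1.302274
t=0.190000, w=-1.302274:
  k1 = f(0.190000, -1.302274) = 0.592564
  k2 = f(0.285000, -1.245981) = 0.667411
  k3 = f(0.285000, -1.238870) = 0.665207
  k4 = f(0.380000, -1.175885) = 0.735445
  w ← -1.302274 + (0.19/6)·(k1 + 2k2 + 2k3 + k4) = -1.175822
w(0.38) ≈ -1.1758

-1.1758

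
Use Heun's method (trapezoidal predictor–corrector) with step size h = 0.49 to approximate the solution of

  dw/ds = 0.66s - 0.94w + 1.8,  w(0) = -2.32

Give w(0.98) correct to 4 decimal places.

Heun: k1 = f(s_n, w_n); k2 = f(s_n + h, w_n + h·k1); w_{n+1} = w_n + (h/2)·(k1 + k2).
s=0.000000, w=-2.320000:
  k1 = f(0.000000, -2.320000) = 3.980800
  k2 = f(0.490000, -0.369408) = 2.470644
  w ← -2.320000 + (0.49/2)·(3.980800 + 2.470644) = -0.739396
s=0.490000, w=-0.739396:
  k1 = f(0.490000, -0.739396) = 2.818433
  k2 = f(0.980000, 0.641636) = 1.843663
  w ← -0.739396 + (0.49/2)·(2.818433 + 1.843663) = 0.402817
w(0.98) ≈ 0.4028

0.4028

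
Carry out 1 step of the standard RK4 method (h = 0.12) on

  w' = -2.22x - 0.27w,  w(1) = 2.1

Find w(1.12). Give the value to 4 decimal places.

RK4: k1 = f(x_n, w_n); k2 = f(x_n + h/2, w_n + (h/2)·k1); k3 = f(x_n + h/2, w_n + (h/2)·k2); k4 = f(x_n + h, w_n + h·k3); w_{n+1} = w_n + (h/6)·(k1 + 2k2 + 2k3 + k4).
x=1.000000, w=2.100000:
  k1 = f(1.000000, 2.100000) = -2.787000
  k2 = f(1.060000, 1.932780) = -2.875051
  k3 = f(1.060000, 1.927497) = -2.873624
  k4 = f(1.120000, 1.755165) = -2.960295
  w ← 2.100000 + (0.12/6)·(k1 + 2k2 + 2k3 + k4) = 1.755107
w(1.12) ≈ 1.7551

1.7551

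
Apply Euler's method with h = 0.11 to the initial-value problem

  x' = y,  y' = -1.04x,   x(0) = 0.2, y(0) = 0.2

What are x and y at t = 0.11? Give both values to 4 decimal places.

Euler on (x,y): x_{n+1} = x_n + h·x', y_{n+1} = y_n + h·y'.
0.000000: (0.200000, 0.200000); f=(0.200000, -0.208000) → (0.222000, 0.177120)
(x(0.11), y(0.11)) ≈ (0.2220, 0.1771)

0.2220, 0.1771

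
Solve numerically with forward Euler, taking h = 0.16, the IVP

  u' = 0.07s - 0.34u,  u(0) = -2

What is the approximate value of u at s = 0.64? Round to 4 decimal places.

Euler: u_{n+1} = u_n + h·f(s_n, u_n).
s=0.000000, u=-2.000000: f=0.680000 → u ← -2.000000 + 0.16·0.680000 = -1.891200
s=0.160000, u=-1.891200: f=0.654208 → u ← -1.891200 + 0.16·0.654208 = -1.786527
s=0.320000, u=-1.786527: f=0.629819 → u ← -1.786527 + 0.16·0.629819 = -1.685756
s=0.480000, u=-1.685756: f=0.606757 → u ← -1.685756 + 0.16·0.606757 = -1.588675
u(0.64) ≈ -1.5887

-1.5887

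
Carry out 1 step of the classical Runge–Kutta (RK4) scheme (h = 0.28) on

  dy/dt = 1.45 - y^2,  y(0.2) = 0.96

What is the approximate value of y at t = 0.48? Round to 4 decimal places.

1.0731

RK4: k1 = f(t_n, y_n); k2 = f(t_n + h/2, y_n + (h/2)·k1); k3 = f(t_n + h/2, y_n + (h/2)·k2); k4 = f(t_n + h, y_n + h·k3); y_{n+1} = y_n + (h/6)·(k1 + 2k2 + 2k3 + k4).
t=0.200000, y=0.960000:
  k1 = f(0.200000, 0.960000) = 0.528400
  k2 = f(0.340000, 1.033976) = 0.380894
  k3 = f(0.340000, 1.013325) = 0.423172
  k4 = f(0.480000, 1.078488) = 0.286863
  y ← 0.960000 + (0.28/6)·(k1 + 2k2 + 2k3 + k4) = 1.073092
y(0.48) ≈ 1.0731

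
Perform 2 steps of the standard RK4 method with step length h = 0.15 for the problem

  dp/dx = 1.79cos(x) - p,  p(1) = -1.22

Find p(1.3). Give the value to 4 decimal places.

-0.7182

RK4: k1 = f(x_n, p_n); k2 = f(x_n + h/2, p_n + (h/2)·k1); k3 = f(x_n + h/2, p_n + (h/2)·k2); k4 = f(x_n + h, p_n + h·k3); p_{n+1} = p_n + (h/6)·(k1 + 2k2 + 2k3 + k4).
x=1.000000, p=-1.220000:
  k1 = f(1.000000, -1.220000) = 2.187141
  k2 = f(1.075000, -1.055964) = 1.907525
  k3 = f(1.075000, -1.076936) = 1.928496
  k4 = f(1.150000, -0.930726) = 1.661918
  p ← -1.220000 + (0.15/6)·(k1 + 2k2 + 2k3 + k4) = -0.931972
x=1.150000, p=-0.931972:
  k1 = f(1.150000, -0.931972) = 1.663165
  k2 = f(1.225000, -0.807235) = 1.413948
  k3 = f(1.225000, -0.825926) = 1.432640
  k4 = f(1.300000, -0.717077) = 1.195899
  p ← -0.931972 + (0.15/6)·(k1 + 2k2 + 2k3 + k4) = -0.718166
p(1.3) ≈ -0.7182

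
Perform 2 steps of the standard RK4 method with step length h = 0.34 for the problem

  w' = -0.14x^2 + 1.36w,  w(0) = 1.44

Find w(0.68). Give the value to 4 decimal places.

RK4: k1 = f(x_n, w_n); k2 = f(x_n + h/2, w_n + (h/2)·k1); k3 = f(x_n + h/2, w_n + (h/2)·k2); k4 = f(x_n + h, w_n + h·k3); w_{n+1} = w_n + (h/6)·(k1 + 2k2 + 2k3 + k4).
x=0.000000, w=1.440000:
  k1 = f(0.000000, 1.440000) = 1.958400
  k2 = f(0.170000, 1.772928) = 2.407136
  k3 = f(0.170000, 1.849213) = 2.510884
  k4 = f(0.340000, 2.293701) = 3.103249
  w ← 1.440000 + (0.34/6)·(k1 + 2k2 + 2k3 + k4) = 2.284202
x=0.340000, w=2.284202:
  k1 = f(0.340000, 2.284202) = 3.090331
  k2 = f(0.510000, 2.809559) = 3.784586
  k3 = f(0.510000, 2.927582) = 3.945097
  k4 = f(0.680000, 3.625535) = 4.865992
  w ← 2.284202 + (0.34/6)·(k1 + 2k2 + 2k3 + k4) = 3.611091
w(0.68) ≈ 3.6111

3.6111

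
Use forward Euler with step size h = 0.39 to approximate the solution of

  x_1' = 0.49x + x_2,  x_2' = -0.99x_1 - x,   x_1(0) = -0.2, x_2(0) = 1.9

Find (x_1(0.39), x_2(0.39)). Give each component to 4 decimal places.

0.5410, 1.9772

Euler on (x_1,x_2): x_1_{n+1} = x_1_n + h·x_1', x_2_{n+1} = x_2_n + h·x_2'.
0.000000: (-0.200000, 1.900000); f=(1.900000, 0.198000) → (0.541000, 1.977220)
(x_1(0.39), x_2(0.39)) ≈ (0.5410, 1.9772)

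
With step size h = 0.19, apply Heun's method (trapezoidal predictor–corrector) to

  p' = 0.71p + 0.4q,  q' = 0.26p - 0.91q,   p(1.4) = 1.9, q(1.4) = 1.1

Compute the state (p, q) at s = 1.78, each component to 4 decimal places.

Heun on (p,q): k1 = f(s_n, state_n); k2 = f(s_n + h, state_n + h·k1); state_{n+1} = state_n + (h/2)·(k1 + k2).
1.400000: (1.900000, 1.100000)
  k1 = (1.789000, -0.507000)
  predictor → (2.239910, 1.003670)
  k2 = (1.991804, -0.330963)
  → (2.259176, 1.020394)
1.590000: (2.259176, 1.020394)
  k1 = (2.012173, -0.341172)
  predictor → (2.641489, 0.955571)
  k2 = (2.257686, -0.182782)
  → (2.664813, 0.970618)
(p(1.78), q(1.78)) ≈ (2.6648, 0.9706)

2.6648, 0.9706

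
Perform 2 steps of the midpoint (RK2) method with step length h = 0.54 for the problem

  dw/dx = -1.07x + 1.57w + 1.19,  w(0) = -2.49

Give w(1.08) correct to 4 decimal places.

-10.1405

Midpoint: k1 = f(x_n, w_n); k2 = f(x_n + h/2, w_n + (h/2)·k1); w_{n+1} = w_n + h·k2.
x=0.000000, w=-2.490000:
  k1 = f(0.000000, -2.490000) = -2.719300
  k2 = f(0.270000, -3.224211) = -4.160911
  w ← -2.490000 + 0.54·(-4.160911) = -4.736892
x=0.540000, w=-4.736892:
  k1 = f(0.540000, -4.736892) = -6.824721
  k2 = f(0.810000, -6.579567) = -10.006620
  w ← -4.736892 + 0.54·(-10.006620) = -10.140467
w(1.08) ≈ -10.1405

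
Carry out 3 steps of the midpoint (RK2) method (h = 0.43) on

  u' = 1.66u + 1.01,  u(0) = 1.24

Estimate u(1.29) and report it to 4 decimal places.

13.4925

Midpoint: k1 = f(s_n, u_n); k2 = f(s_n + h/2, u_n + (h/2)·k1); u_{n+1} = u_n + h·k2.
s=0.000000, u=1.240000:
  k1 = f(0.000000, 1.240000) = 3.068400
  k2 = f(0.215000, 1.899706) = 4.163512
  u ← 1.240000 + 0.43·4.163512 = 3.030310
s=0.430000, u=3.030310:
  k1 = f(0.430000, 3.030310) = 6.040315
  k2 = f(0.645000, 4.328978) = 8.196103
  u ← 3.030310 + 0.43·8.196103 = 6.554635
s=0.860000, u=6.554635:
  k1 = f(0.860000, 6.554635) = 11.890693
  k2 = f(1.075000, 9.111134) = 16.134482
  u ← 6.554635 + 0.43·16.134482 = 13.492462
u(1.29) ≈ 13.4925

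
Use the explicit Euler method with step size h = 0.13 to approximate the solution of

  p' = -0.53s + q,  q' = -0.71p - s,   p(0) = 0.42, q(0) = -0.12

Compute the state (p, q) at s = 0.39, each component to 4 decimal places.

Euler on (p,q): p_{n+1} = p_n + h·p', q_{n+1} = q_n + h·q'.
0.000000: (0.420000, -0.120000); f=(-0.120000, -0.298200) → (0.404400, -0.158766)
0.130000: (0.404400, -0.158766); f=(-0.227666, -0.417124) → (0.374803, -0.212992)
0.260000: (0.374803, -0.212992); f=(-0.350792, -0.526110) → (0.329200, -0.281386)
(p(0.39), q(0.39)) ≈ (0.3292, -0.2814)

0.3292, -0.2814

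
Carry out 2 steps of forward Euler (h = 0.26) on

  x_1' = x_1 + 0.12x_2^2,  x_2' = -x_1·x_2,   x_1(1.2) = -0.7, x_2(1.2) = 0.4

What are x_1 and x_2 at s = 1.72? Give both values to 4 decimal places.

Euler on (x_1,x_2): x_1_{n+1} = x_1_n + h·x_1', x_2_{n+1} = x_2_n + h·x_2'.
1.200000: (-0.700000, 0.400000); f=(-0.680800, 0.280000) → (-0.877008, 0.472800)
1.460000: (-0.877008, 0.472800); f=(-0.850183, 0.414649) → (-1.098056, 0.580609)
(x_1(1.72), x_2(1.72)) ≈ (-1.0981, 0.5806)

-1.0981, 0.5806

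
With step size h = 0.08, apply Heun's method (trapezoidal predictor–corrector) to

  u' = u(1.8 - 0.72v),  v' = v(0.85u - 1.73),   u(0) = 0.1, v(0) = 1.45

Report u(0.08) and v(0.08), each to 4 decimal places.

Heun on (u,v): k1 = f(t_n, state_n); k2 = f(t_n + h, state_n + h·k1); state_{n+1} = state_n + (h/2)·(k1 + k2).
0.000000: (0.100000, 1.450000)
  k1 = (0.075600, -2.385250)
  predictor → (0.106048, 1.259180)
  k2 = (0.094742, -2.064878)
  → (0.106814, 1.271995)
(u(0.08), v(0.08)) ≈ (0.1068, 1.2720)

0.1068, 1.2720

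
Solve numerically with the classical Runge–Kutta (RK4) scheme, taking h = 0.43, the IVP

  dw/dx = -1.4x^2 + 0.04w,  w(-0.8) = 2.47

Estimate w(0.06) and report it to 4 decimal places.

RK4: k1 = f(x_n, w_n); k2 = f(x_n + h/2, w_n + (h/2)·k1); k3 = f(x_n + h/2, w_n + (h/2)·k2); k4 = f(x_n + h, w_n + h·k3); w_{n+1} = w_n + (h/6)·(k1 + 2k2 + 2k3 + k4).
x=-0.800000, w=2.470000:
  k1 = f(-0.800000, 2.470000) = -0.797200
  k2 = f(-0.585000, 2.298602) = -0.387171
  k3 = f(-0.585000, 2.386758) = -0.383645
  k4 = f(-0.370000, 2.305033) = -0.099459
  w ← 2.470000 + (0.43/6)·(k1 + 2k2 + 2k3 + k4) = 2.295256
x=-0.370000, w=2.295256:
  k1 = f(-0.370000, 2.295256) = -0.099850
  k2 = f(-0.155000, 2.273788) = 0.057317
  k3 = f(-0.155000, 2.307579) = 0.058668
  k4 = f(0.060000, 2.320483) = 0.087779
  w ← 2.295256 + (0.43/6)·(k1 + 2k2 + 2k3 + k4) = 2.311015
w(0.06) ≈ 2.3110

2.3110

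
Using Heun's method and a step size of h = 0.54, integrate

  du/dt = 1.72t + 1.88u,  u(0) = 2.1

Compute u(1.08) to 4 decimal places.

15.0889

Heun: k1 = f(t_n, u_n); k2 = f(t_n + h, u_n + h·k1); u_{n+1} = u_n + (h/2)·(k1 + k2).
t=0.000000, u=2.100000:
  k1 = f(0.000000, 2.100000) = 3.948000
  k2 = f(0.540000, 4.231920) = 8.884810
  u ← 2.100000 + (0.54/2)·(3.948000 + 8.884810) = 5.564859
t=0.540000, u=5.564859:
  k1 = f(0.540000, 5.564859) = 11.390734
  k2 = f(1.080000, 11.715855) = 23.883407
  u ← 5.564859 + (0.54/2)·(11.390734 + 23.883407) = 15.088877
u(1.08) ≈ 15.0889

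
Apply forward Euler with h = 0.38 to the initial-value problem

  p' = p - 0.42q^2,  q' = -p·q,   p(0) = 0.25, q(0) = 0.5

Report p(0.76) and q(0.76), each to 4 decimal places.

Euler on (p,q): p_{n+1} = p_n + h·p', q_{n+1} = q_n + h·q'.
0.000000: (0.250000, 0.500000); f=(0.145000, -0.125000) → (0.305100, 0.452500)
0.380000: (0.305100, 0.452500); f=(0.219102, -0.138058) → (0.388359, 0.400038)
(p(0.76), q(0.76)) ≈ (0.3884, 0.4000)

0.3884, 0.4000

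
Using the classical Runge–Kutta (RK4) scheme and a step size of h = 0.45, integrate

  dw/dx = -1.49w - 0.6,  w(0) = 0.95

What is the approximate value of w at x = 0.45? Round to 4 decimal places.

RK4: k1 = f(x_n, w_n); k2 = f(x_n + h/2, w_n + (h/2)·k1); k3 = f(x_n + h/2, w_n + (h/2)·k2); k4 = f(x_n + h, w_n + h·k3); w_{n+1} = w_n + (h/6)·(k1 + 2k2 + 2k3 + k4).
x=0.000000, w=0.950000:
  k1 = f(0.000000, 0.950000) = -2.015500
  k2 = f(0.225000, 0.496512) = -1.339804
  k3 = f(0.225000, 0.648544) = -1.566331
  k4 = f(0.450000, 0.245151) = -0.965275
  w ← 0.950000 + (0.45/6)·(k1 + 2k2 + 2k3 + k4) = 0.290522
w(0.45) ≈ 0.2905

0.2905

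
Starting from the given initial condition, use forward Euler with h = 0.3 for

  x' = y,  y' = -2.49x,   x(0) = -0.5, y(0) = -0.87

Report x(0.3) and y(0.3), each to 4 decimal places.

Euler on (x,y): x_{n+1} = x_n + h·x', y_{n+1} = y_n + h·y'.
0.000000: (-0.500000, -0.870000); f=(-0.870000, 1.245000) → (-0.761000, -0.496500)
(x(0.3), y(0.3)) ≈ (-0.7610, -0.4965)

-0.7610, -0.4965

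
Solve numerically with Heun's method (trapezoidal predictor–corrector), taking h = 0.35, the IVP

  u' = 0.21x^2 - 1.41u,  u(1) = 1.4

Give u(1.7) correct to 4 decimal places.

Heun: k1 = f(x_n, u_n); k2 = f(x_n + h, u_n + h·k1); u_{n+1} = u_n + (h/2)·(k1 + k2).
x=1.000000, u=1.400000:
  k1 = f(1.000000, 1.400000) = -1.764000
  k2 = f(1.350000, 0.782600) = -0.720741
  u ← 1.400000 + (0.35/2)·(-1.764000 + (-0.720741)) = 0.965170
x=1.350000, u=0.965170:
  k1 = f(1.350000, 0.965170) = -0.978165
  k2 = f(1.700000, 0.622813) = -0.271266
  u ← 0.965170 + (0.35/2)·(-0.978165 + (-0.271266)) = 0.746520
u(1.7) ≈ 0.7465

0.7465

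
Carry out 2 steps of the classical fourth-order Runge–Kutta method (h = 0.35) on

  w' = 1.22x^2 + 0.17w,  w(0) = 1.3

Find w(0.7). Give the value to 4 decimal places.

RK4: k1 = f(x_n, w_n); k2 = f(x_n + h/2, w_n + (h/2)·k1); k3 = f(x_n + h/2, w_n + (h/2)·k2); k4 = f(x_n + h, w_n + h·k3); w_{n+1} = w_n + (h/6)·(k1 + 2k2 + 2k3 + k4).
x=0.000000, w=1.300000:
  k1 = f(0.000000, 1.300000) = 0.221000
  k2 = f(0.175000, 1.338675) = 0.264937
  k3 = f(0.175000, 1.346364) = 0.266244
  k4 = f(0.350000, 1.393186) = 0.386292
  w ← 1.300000 + (0.35/6)·(k1 + 2k2 + 2k3 + k4) = 1.397397
x=0.350000, w=1.397397:
  k1 = f(0.350000, 1.397397) = 0.387007
  k2 = f(0.525000, 1.465123) = 0.585333
  k3 = f(0.525000, 1.499830) = 0.591234
  k4 = f(0.700000, 1.604328) = 0.870536
  w ← 1.397397 + (0.35/6)·(k1 + 2k2 + 2k3 + k4) = 1.608019
w(0.7) ≈ 1.6080

1.6080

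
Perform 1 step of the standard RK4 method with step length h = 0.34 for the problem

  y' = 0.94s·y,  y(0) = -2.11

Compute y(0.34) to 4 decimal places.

-2.2278

RK4: k1 = f(s_n, y_n); k2 = f(s_n + h/2, y_n + (h/2)·k1); k3 = f(s_n + h/2, y_n + (h/2)·k2); k4 = f(s_n + h, y_n + h·k3); y_{n+1} = y_n + (h/6)·(k1 + 2k2 + 2k3 + k4).
s=0.000000, y=-2.110000:
  k1 = f(0.000000, -2.110000) = 0.000000
  k2 = f(0.170000, -2.110000) = -0.337178
  k3 = f(0.170000, -2.167320) = -0.346338
  k4 = f(0.340000, -2.227755) = -0.711990
  y ← -2.110000 + (0.34/6)·(k1 + 2k2 + 2k3 + k4) = -2.227811
y(0.34) ≈ -2.2278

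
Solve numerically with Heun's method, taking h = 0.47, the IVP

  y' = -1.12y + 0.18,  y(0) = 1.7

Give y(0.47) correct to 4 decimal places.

Heun: k1 = f(t_n, y_n); k2 = f(t_n + h, y_n + h·k1); y_{n+1} = y_n + (h/2)·(k1 + k2).
t=0.000000, y=1.700000:
  k1 = f(0.000000, 1.700000) = -1.724000
  k2 = f(0.470000, 0.889720) = -0.816486
  y ← 1.700000 + (0.47/2)·(-1.724000 + (-0.816486)) = 1.102986
y(0.47) ≈ 1.1030

1.1030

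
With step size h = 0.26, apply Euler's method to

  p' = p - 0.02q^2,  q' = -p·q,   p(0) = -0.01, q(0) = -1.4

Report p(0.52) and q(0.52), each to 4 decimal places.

-0.0390, -1.4120

Euler on (p,q): p_{n+1} = p_n + h·p', q_{n+1} = q_n + h·q'.
0.000000: (-0.010000, -1.400000); f=(-0.049200, -0.014000) → (-0.022792, -1.403640)
0.260000: (-0.022792, -1.403640); f=(-0.062196, -0.031992) → (-0.038963, -1.411958)
(p(0.52), q(0.52)) ≈ (-0.0390, -1.4120)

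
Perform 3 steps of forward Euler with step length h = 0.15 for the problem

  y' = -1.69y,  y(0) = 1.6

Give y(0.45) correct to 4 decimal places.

Euler: y_{n+1} = y_n + h·f(t_n, y_n).
t=0.000000, y=1.600000: f=-2.704000 → y ← 1.600000 + 0.15·(-2.704000) = 1.194400
t=0.150000, y=1.194400: f=-2.018536 → y ← 1.194400 + 0.15·(-2.018536) = 0.891620
t=0.300000, y=0.891620: f=-1.506837 → y ← 0.891620 + 0.15·(-1.506837) = 0.665594
y(0.45) ≈ 0.6656

0.6656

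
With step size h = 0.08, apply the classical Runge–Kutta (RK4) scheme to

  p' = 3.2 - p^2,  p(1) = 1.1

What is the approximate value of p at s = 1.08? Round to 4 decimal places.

1.2454

RK4: k1 = f(s_n, p_n); k2 = f(s_n + h/2, p_n + (h/2)·k1); k3 = f(s_n + h/2, p_n + (h/2)·k2); k4 = f(s_n + h, p_n + h·k3); p_{n+1} = p_n + (h/6)·(k1 + 2k2 + 2k3 + k4).
s=1.000000, p=1.100000:
  k1 = f(1.000000, 1.100000) = 1.990000
  k2 = f(1.040000, 1.179600) = 1.808544
  k3 = f(1.040000, 1.172342) = 1.825615
  k4 = f(1.080000, 1.246049) = 1.647361
  p ← 1.100000 + (0.08/6)·(k1 + 2k2 + 2k3 + k4) = 1.245409
p(1.08) ≈ 1.2454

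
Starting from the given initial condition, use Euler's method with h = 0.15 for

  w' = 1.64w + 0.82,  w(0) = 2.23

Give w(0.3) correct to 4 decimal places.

3.7384

Euler: w_{n+1} = w_n + h·f(x_n, w_n).
x=0.000000, w=2.230000: f=4.477200 → w ← 2.230000 + 0.15·4.477200 = 2.901580
x=0.150000, w=2.901580: f=5.578591 → w ← 2.901580 + 0.15·5.578591 = 3.738369
w(0.3) ≈ 3.7384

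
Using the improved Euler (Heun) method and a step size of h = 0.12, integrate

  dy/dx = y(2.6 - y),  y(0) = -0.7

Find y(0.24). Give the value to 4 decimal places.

-1.6493

Heun: k1 = f(x_n, y_n); k2 = f(x_n + h, y_n + h·k1); y_{n+1} = y_n + (h/2)·(k1 + k2).
x=0.000000, y=-0.700000:
  k1 = f(0.000000, -0.700000) = -2.310000
  k2 = f(0.120000, -0.977200) = -3.495640
  y ← -0.700000 + (0.12/2)·(-2.310000 + (-3.495640)) = -1.048338
x=0.120000, y=-1.048338:
  k1 = f(0.120000, -1.048338) = -3.824693
  k2 = f(0.240000, -1.507302) = -6.190942
  y ← -1.048338 + (0.12/2)·(-3.824693 + (-6.190942)) = -1.649277
y(0.24) ≈ -1.6493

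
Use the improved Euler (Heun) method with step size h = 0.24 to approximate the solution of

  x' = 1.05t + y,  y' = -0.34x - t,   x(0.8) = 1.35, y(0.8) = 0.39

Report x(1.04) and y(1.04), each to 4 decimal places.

1.6392, 0.0470

Heun on (x,y): k1 = f(t_n, state_n); k2 = f(t_n + h, state_n + h·k1); state_{n+1} = state_n + (h/2)·(k1 + k2).
0.800000: (1.350000, 0.390000)
  k1 = (1.230000, -1.259000)
  predictor → (1.645200, 0.087840)
  k2 = (1.179840, -1.599368)
  → (1.639181, 0.046996)
(x(1.04), y(1.04)) ≈ (1.6392, 0.0470)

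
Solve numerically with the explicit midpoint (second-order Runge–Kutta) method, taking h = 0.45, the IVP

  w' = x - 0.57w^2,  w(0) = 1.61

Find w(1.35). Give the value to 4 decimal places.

1.3482

Midpoint: k1 = f(x_n, w_n); k2 = f(x_n + h/2, w_n + (h/2)·k1); w_{n+1} = w_n + h·k2.
x=0.000000, w=1.610000:
  k1 = f(0.000000, 1.610000) = -1.477497
  k2 = f(0.225000, 1.277563) = -0.705336
  w ← 1.610000 + 0.45·(-0.705336) = 1.292599
x=0.450000, w=1.292599:
  k1 = f(0.450000, 1.292599) = -0.502363
  k2 = f(0.675000, 1.179567) = -0.118086
  w ← 1.292599 + 0.45·(-0.118086) = 1.239460
x=0.900000, w=1.239460:
  k1 = f(0.900000, 1.239460) = 0.024331
  k2 = f(1.125000, 1.244935) = 0.241578
  w ← 1.239460 + 0.45·0.241578 = 1.348171
w(1.35) ≈ 1.3482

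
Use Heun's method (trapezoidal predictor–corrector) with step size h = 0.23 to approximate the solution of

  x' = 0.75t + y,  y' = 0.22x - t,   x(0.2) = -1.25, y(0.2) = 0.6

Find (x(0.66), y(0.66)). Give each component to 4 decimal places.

-0.8860, 0.2938

Heun on (x,y): k1 = f(t_n, state_n); k2 = f(t_n + h, state_n + h·k1); state_{n+1} = state_n + (h/2)·(k1 + k2).
0.200000: (-1.250000, 0.600000)
  k1 = (0.750000, -0.475000)
  predictor → (-1.077500, 0.490750)
  k2 = (0.813250, -0.667050)
  → (-1.070226, 0.468664)
0.430000: (-1.070226, 0.468664)
  k1 = (0.791164, -0.665450)
  predictor → (-0.888258, 0.315611)
  k2 = (0.810611, -0.855417)
  → (-0.886022, 0.293765)
(x(0.66), y(0.66)) ≈ (-0.8860, 0.2938)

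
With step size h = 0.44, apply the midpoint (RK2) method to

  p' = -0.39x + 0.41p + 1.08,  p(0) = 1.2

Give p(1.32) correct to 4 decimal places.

3.5362

Midpoint: k1 = f(x_n, p_n); k2 = f(x_n + h/2, p_n + (h/2)·k1); p_{n+1} = p_n + h·k2.
x=0.000000, p=1.200000:
  k1 = f(0.000000, 1.200000) = 1.572000
  k2 = f(0.220000, 1.545840) = 1.627994
  p ← 1.200000 + 0.44·1.627994 = 1.916318
x=0.440000, p=1.916318:
  k1 = f(0.440000, 1.916318) = 1.694090
  k2 = f(0.660000, 2.289017) = 1.761097
  p ← 1.916318 + 0.44·1.761097 = 2.691200
x=0.880000, p=2.691200:
  k1 = f(0.880000, 2.691200) = 1.840192
  k2 = f(1.100000, 3.096043) = 1.920377
  p ← 2.691200 + 0.44·1.920377 = 3.536166
p(1.32) ≈ 3.5362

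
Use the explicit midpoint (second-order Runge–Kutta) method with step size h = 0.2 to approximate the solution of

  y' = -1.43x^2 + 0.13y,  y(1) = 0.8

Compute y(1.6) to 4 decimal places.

Midpoint: k1 = f(x_n, y_n); k2 = f(x_n + h/2, y_n + (h/2)·k1); y_{n+1} = y_n + h·k2.
x=1.000000, y=0.800000:
  k1 = f(1.000000, 0.800000) = -1.326000
  k2 = f(1.100000, 0.667400) = -1.643538
  y ← 0.800000 + 0.2·(-1.643538) = 0.471292
x=1.200000, y=0.471292:
  k1 = f(1.200000, 0.471292) = -1.997932
  k2 = f(1.300000, 0.271499) = -2.381405
  y ← 0.471292 + 0.2·(-2.381405) = -0.004989
x=1.400000, y=-0.004989:
  k1 = f(1.400000, -0.004989) = -2.803449
  k2 = f(1.500000, -0.285333) = -3.254593
  y ← -0.004989 + 0.2·(-3.254593) = -0.655907
y(1.6) ≈ -0.6559

-0.6559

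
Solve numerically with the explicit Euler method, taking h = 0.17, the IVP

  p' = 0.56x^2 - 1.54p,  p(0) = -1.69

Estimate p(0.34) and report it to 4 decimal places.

Euler: p_{n+1} = p_n + h·f(x_n, p_n).
x=0.000000, p=-1.690000: f=2.602600 → p ← -1.690000 + 0.17·2.602600 = -1.247558
x=0.170000, p=-1.247558: f=1.937423 → p ← -1.247558 + 0.17·1.937423 = -0.918196
p(0.34) ≈ -0.9182

-0.9182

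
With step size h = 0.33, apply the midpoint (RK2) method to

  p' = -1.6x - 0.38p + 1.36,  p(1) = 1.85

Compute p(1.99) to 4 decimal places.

Midpoint: k1 = f(x_n, p_n); k2 = f(x_n + h/2, p_n + (h/2)·k1); p_{n+1} = p_n + h·k2.
x=1.000000, p=1.850000:
  k1 = f(1.000000, 1.850000) = -0.943000
  k2 = f(1.165000, 1.694405) = -1.147874
  p ← 1.850000 + 0.33·(-1.147874) = 1.471202
x=1.330000, p=1.471202:
  k1 = f(1.330000, 1.471202) = -1.327057
  k2 = f(1.495000, 1.252237) = -1.507850
  p ← 1.471202 + 0.33·(-1.507850) = 0.973611
x=1.660000, p=0.973611:
  k1 = f(1.660000, 0.973611) = -1.665972
  k2 = f(1.825000, 0.698726) = -1.825516
  p ← 0.973611 + 0.33·(-1.825516) = 0.371191
p(1.99) ≈ 0.3712

0.3712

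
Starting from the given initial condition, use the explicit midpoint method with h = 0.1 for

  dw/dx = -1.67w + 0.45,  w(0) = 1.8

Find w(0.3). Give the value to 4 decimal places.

1.1993

Midpoint: k1 = f(x_n, w_n); k2 = f(x_n + h/2, w_n + (h/2)·k1); w_{n+1} = w_n + h·k2.
x=0.000000, w=1.800000:
  k1 = f(0.000000, 1.800000) = -2.556000
  k2 = f(0.050000, 1.672200) = -2.342574
  w ← 1.800000 + 0.1·(-2.342574) = 1.565743
x=0.100000, w=1.565743:
  k1 = f(0.100000, 1.565743) = -2.164790
  k2 = f(0.150000, 1.457503) = -1.984030
  w ← 1.565743 + 0.1·(-1.984030) = 1.367340
x=0.200000, w=1.367340:
  k1 = f(0.200000, 1.367340) = -1.833457
  k2 = f(0.250000, 1.275667) = -1.680363
  w ← 1.367340 + 0.1·(-1.680363) = 1.199303
w(0.3) ≈ 1.1993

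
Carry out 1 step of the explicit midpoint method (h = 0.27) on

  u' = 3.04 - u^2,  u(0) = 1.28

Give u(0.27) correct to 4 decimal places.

1.5180

Midpoint: k1 = f(t_n, u_n); k2 = f(t_n + h/2, u_n + (h/2)·k1); u_{n+1} = u_n + h·k2.
t=0.000000, u=1.280000:
  k1 = f(0.000000, 1.280000) = 1.401600
  k2 = f(0.135000, 1.469216) = 0.881404
  u ← 1.280000 + 0.27·0.881404 = 1.517979
u(0.27) ≈ 1.5180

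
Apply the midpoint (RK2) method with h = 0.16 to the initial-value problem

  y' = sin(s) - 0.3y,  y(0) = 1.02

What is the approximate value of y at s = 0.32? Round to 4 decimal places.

Midpoint: k1 = f(s_n, y_n); k2 = f(s_n + h/2, y_n + (h/2)·k1); y_{n+1} = y_n + h·k2.
s=0.000000, y=1.020000:
  k1 = f(0.000000, 1.020000) = -0.306000
  k2 = f(0.080000, 0.995520) = -0.218741
  y ← 1.020000 + 0.16·(-0.218741) = 0.985001
s=0.160000, y=0.985001:
  k1 = f(0.160000, 0.985001) = -0.136182
  k2 = f(0.240000, 0.974107) = -0.054529
  y ← 0.985001 + 0.16·(-0.054529) = 0.976277
y(0.32) ≈ 0.9763

0.9763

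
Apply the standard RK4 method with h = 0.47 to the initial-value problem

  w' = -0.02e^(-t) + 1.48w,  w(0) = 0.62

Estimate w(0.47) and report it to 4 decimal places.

RK4: k1 = f(t_n, w_n); k2 = f(t_n + h/2, w_n + (h/2)·k1); k3 = f(t_n + h/2, w_n + (h/2)·k2); k4 = f(t_n + h, w_n + h·k3); w_{n+1} = w_n + (h/6)·(k1 + 2k2 + 2k3 + k4).
t=0.000000, w=0.620000:
  k1 = f(0.000000, 0.620000) = 0.897600
  k2 = f(0.235000, 0.830936) = 1.213974
  k3 = f(0.235000, 0.905284) = 1.324009
  k4 = f(0.470000, 1.242284) = 1.826080
  w ← 0.620000 + (0.47/6)·(k1 + 2k2 + 2k3 + k4) = 1.230972
w(0.47) ≈ 1.2310

1.2310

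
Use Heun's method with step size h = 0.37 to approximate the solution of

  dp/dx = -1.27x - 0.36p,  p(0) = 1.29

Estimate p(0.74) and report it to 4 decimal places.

Heun: k1 = f(x_n, p_n); k2 = f(x_n + h, p_n + h·k1); p_{n+1} = p_n + (h/2)·(k1 + k2).
x=0.000000, p=1.290000:
  k1 = f(0.000000, 1.290000) = -0.464400
  k2 = f(0.370000, 1.118172) = -0.872442
  p ← 1.290000 + (0.37/2)·(-0.464400 + (-0.872442)) = 1.042684
x=0.370000, p=1.042684:
  k1 = f(0.370000, 1.042684) = -0.845266
  k2 = f(0.740000, 0.729936) = -1.202577
  p ← 1.042684 + (0.37/2)·(-0.845266 + (-1.202577)) = 0.663833
p(0.74) ≈ 0.6638

0.6638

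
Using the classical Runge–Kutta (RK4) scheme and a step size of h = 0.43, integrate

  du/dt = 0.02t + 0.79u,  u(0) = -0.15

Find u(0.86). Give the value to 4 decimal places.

-0.2865

RK4: k1 = f(t_n, u_n); k2 = f(t_n + h/2, u_n + (h/2)·k1); k3 = f(t_n + h/2, u_n + (h/2)·k2); k4 = f(t_n + h, u_n + h·k3); u_{n+1} = u_n + (h/6)·(k1 + 2k2 + 2k3 + k4).
t=0.000000, u=-0.150000:
  k1 = f(0.000000, -0.150000) = -0.118500
  k2 = f(0.215000, -0.175477) = -0.134327
  k3 = f(0.215000, -0.178880) = -0.137015
  k4 = f(0.430000, -0.208917) = -0.156444
  u ← -0.150000 + (0.43/6)·(k1 + 2k2 + 2k3 + k4) = -0.208597
t=0.430000, u=-0.208597:
  k1 = f(0.430000, -0.208597) = -0.156191
  k2 = f(0.645000, -0.242178) = -0.178421
  k3 = f(0.645000, -0.246957) = -0.182196
  k4 = f(0.860000, -0.286941) = -0.209484
  u ← -0.208597 + (0.43/6)·(k1 + 2k2 + 2k3 + k4) = -0.286492
u(0.86) ≈ -0.2865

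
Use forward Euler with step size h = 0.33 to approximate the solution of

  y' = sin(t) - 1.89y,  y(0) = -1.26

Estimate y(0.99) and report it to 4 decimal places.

Euler: y_{n+1} = y_n + h·f(t_n, y_n).
t=0.000000, y=-1.260000: f=2.381400 → y ← -1.260000 + 0.33·2.381400 = -0.474138
t=0.330000, y=-0.474138: f=1.220164 → y ← -0.474138 + 0.33·1.220164 = -0.071484
t=0.660000, y=-0.071484: f=0.748221 → y ← -0.071484 + 0.33·0.748221 = 0.175429
y(0.99) ≈ 0.1754

0.1754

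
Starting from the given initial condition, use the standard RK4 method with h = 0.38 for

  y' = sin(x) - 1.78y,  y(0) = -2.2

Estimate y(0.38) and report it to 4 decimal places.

-1.0630

RK4: k1 = f(x_n, y_n); k2 = f(x_n + h/2, y_n + (h/2)·k1); k3 = f(x_n + h/2, y_n + (h/2)·k2); k4 = f(x_n + h, y_n + h·k3); y_{n+1} = y_n + (h/6)·(k1 + 2k2 + 2k3 + k4).
x=0.000000, y=-2.200000:
  k1 = f(0.000000, -2.200000) = 3.916000
  k2 = f(0.190000, -1.455960) = 2.780468
  k3 = f(0.190000, -1.671711) = 3.164505
  k4 = f(0.380000, -0.997488) = 2.146449
  y ← -2.200000 + (0.38/6)·(k1 + 2k2 + 2k3 + k4) = -1.063015
y(0.38) ≈ -1.0630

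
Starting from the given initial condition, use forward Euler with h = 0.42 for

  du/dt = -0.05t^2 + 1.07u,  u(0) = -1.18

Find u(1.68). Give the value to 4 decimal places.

-5.2702

Euler: u_{n+1} = u_n + h·f(t_n, u_n).
t=0.000000, u=-1.180000: f=-1.262600 → u ← -1.180000 + 0.42·(-1.262600) = -1.710292
t=0.420000, u=-1.710292: f=-1.838832 → u ← -1.710292 + 0.42·(-1.838832) = -2.482602
t=0.840000, u=-2.482602: f=-2.691664 → u ← -2.482602 + 0.42·(-2.691664) = -3.613100
t=1.260000, u=-3.613100: f=-3.945397 → u ← -3.613100 + 0.42·(-3.945397) = -5.270167
u(1.68) ≈ -5.2702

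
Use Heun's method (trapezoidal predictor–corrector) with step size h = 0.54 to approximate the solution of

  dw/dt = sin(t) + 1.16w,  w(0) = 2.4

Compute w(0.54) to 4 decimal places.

Heun: k1 = f(t_n, w_n); k2 = f(t_n + h, w_n + h·k1); w_{n+1} = w_n + (h/2)·(k1 + k2).
t=0.000000, w=2.400000:
  k1 = f(0.000000, 2.400000) = 2.784000
  k2 = f(0.540000, 3.903360) = 5.042034
  w ← 2.400000 + (0.54/2)·(2.784000 + 5.042034) = 4.513029
w(0.54) ≈ 4.5130

4.5130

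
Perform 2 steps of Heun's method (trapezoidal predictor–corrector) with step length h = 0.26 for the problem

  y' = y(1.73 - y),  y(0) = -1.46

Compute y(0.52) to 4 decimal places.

-17.5495

Heun: k1 = f(x_n, y_n); k2 = f(x_n + h, y_n + h·k1); y_{n+1} = y_n + (h/2)·(k1 + k2).
x=0.000000, y=-1.460000:
  k1 = f(0.000000, -1.460000) = -4.657400
  k2 = f(0.260000, -2.670924) = -11.754534
  y ← -1.460000 + (0.26/2)·(-4.657400 + (-11.754534)) = -3.593551
x=0.260000, y=-3.593551:
  k1 = f(0.260000, -3.593551) = -19.130455
  k2 = f(0.520000, -8.567470) = -88.223260
  y ← -3.593551 + (0.26/2)·(-19.130455 + (-88.223260)) = -17.549534
y(0.52) ≈ -17.5495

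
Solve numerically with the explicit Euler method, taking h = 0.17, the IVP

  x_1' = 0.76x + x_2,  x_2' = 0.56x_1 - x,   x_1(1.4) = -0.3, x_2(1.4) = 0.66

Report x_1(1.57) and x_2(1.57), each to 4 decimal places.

Euler on (x_1,x_2): x_1_{n+1} = x_1_n + h·x_1', x_2_{n+1} = x_2_n + h·x_2'.
1.400000: (-0.300000, 0.660000); f=(1.724000, -1.568000) → (-0.006920, 0.393440)
(x_1(1.57), x_2(1.57)) ≈ (-0.0069, 0.3934)

-0.0069, 0.3934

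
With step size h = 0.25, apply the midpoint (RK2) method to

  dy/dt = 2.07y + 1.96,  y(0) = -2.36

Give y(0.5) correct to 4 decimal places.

-4.8007

Midpoint: k1 = f(t_n, y_n); k2 = f(t_n + h/2, y_n + (h/2)·k1); y_{n+1} = y_n + h·k2.
t=0.000000, y=-2.360000:
  k1 = f(0.000000, -2.360000) = -2.925200
  k2 = f(0.125000, -2.725650) = -3.682095
  y ← -2.360000 + 0.25·(-3.682095) = -3.280524
t=0.250000, y=-3.280524:
  k1 = f(0.250000, -3.280524) = -4.830684
  k2 = f(0.375000, -3.884359) = -6.080624
  y ← -3.280524 + 0.25·(-6.080624) = -4.800680
y(0.5) ≈ -4.8007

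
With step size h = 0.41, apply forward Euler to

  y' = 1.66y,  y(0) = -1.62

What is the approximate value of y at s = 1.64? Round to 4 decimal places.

Euler: y_{n+1} = y_n + h·f(s_n, y_n).
s=0.000000, y=-1.620000: f=-2.689200 → y ← -1.620000 + 0.41·(-2.689200) = -2.722572
s=0.410000, y=-2.722572: f=-4.519470 → y ← -2.722572 + 0.41·(-4.519470) = -4.575555
s=0.820000, y=-4.575555: f=-7.595420 → y ← -4.575555 + 0.41·(-7.595420) = -7.689677
s=1.230000, y=-7.689677: f=-12.764864 → y ← -7.689677 + 0.41·(-12.764864) = -12.923271
y(1.64) ≈ -12.9233

-12.9233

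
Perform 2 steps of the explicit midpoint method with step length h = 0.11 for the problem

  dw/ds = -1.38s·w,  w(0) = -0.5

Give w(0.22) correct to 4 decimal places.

Midpoint: k1 = f(s_n, w_n); k2 = f(s_n + h/2, w_n + (h/2)·k1); w_{n+1} = w_n + h·k2.
s=0.000000, w=-0.500000:
  k1 = f(0.000000, -0.500000) = 0.000000
  k2 = f(0.055000, -0.500000) = 0.037950
  w ← -0.500000 + 0.11·0.037950 = -0.495825
s=0.110000, w=-0.495825:
  k1 = f(0.110000, -0.495825) = 0.075266
  k2 = f(0.165000, -0.491686) = 0.111957
  w ← -0.495825 + 0.11·0.111957 = -0.483510
w(0.22) ≈ -0.4835

-0.4835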